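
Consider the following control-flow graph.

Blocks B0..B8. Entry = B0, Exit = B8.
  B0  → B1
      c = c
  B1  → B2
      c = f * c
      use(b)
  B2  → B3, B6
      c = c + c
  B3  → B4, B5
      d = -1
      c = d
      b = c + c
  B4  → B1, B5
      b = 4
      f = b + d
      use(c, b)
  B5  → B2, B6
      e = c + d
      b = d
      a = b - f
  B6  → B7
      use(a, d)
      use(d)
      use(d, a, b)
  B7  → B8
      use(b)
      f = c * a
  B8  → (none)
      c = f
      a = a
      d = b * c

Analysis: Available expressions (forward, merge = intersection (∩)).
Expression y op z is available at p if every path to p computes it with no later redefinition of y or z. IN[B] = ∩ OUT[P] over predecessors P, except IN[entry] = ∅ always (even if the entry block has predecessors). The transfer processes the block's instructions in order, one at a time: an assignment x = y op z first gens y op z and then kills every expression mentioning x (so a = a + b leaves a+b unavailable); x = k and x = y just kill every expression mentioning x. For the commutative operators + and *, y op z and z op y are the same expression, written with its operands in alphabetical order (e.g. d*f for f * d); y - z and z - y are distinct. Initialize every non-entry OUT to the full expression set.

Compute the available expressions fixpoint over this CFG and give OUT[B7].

Converged values:
  B0: | IN={} | OUT={}
  B1: | IN={} | OUT={}
  B2: | IN={} | OUT={}
  B3: | IN={} | OUT={c+c}
  B4: | IN={c+c} | OUT={b+d, c+c}
  B5: | IN={c+c} | OUT={b-f, c+c, c+d}
  B6: | IN={} | OUT={}
  B7: | IN={} | OUT={a*c}
  B8: | IN={a*c} | OUT={b*c}

Merge at B7: IN[B7] = OUT[B6] = {}
Applying B7's transfer function to that IN value gives OUT[B7] (row B7 above).

Answer: {a*c}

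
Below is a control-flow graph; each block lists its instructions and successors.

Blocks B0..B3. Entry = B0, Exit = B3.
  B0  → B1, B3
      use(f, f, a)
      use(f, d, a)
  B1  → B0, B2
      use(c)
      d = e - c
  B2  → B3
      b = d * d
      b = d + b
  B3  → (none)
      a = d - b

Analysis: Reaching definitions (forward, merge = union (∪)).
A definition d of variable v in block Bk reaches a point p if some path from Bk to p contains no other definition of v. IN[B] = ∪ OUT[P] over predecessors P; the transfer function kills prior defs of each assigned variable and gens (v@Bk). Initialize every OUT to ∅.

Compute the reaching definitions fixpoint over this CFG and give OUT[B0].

Answer: {d@B1}

Derivation:
Converged values:
  B0:   IN={d@B1}   OUT={d@B1}
  B1:   IN={d@B1}   OUT={d@B1}
  B2:   IN={d@B1}   OUT={b@B2, d@B1}
  B3:   IN={b@B2, d@B1}   OUT={a@B3, b@B2, d@B1}

Merge at B0 (entry node, so the boundary value {} is joined with the incoming edge(s)): IN[B0] = {} ⊔ OUT[B1] = {d@B1}
Applying B0's transfer function to that IN value gives OUT[B0] (row B0 above).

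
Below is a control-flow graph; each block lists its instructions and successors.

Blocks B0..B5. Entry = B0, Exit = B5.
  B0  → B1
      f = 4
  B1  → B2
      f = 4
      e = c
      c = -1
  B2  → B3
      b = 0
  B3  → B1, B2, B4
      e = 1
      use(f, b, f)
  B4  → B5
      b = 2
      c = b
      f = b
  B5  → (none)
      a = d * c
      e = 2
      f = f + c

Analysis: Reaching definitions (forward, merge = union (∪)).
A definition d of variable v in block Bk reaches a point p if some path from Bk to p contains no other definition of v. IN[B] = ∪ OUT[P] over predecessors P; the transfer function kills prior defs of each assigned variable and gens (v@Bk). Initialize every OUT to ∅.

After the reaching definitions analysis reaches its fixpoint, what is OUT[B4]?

Answer: {b@B4, c@B4, e@B3, f@B4}

Trace:
Converged values:
  B0:   IN={}   OUT={f@B0}
  B1:   IN={b@B2, c@B1, e@B3, f@B0, f@B1}   OUT={b@B2, c@B1, e@B1, f@B1}
  B2:   IN={b@B2, c@B1, e@B1, e@B3, f@B1}   OUT={b@B2, c@B1, e@B1, e@B3, f@B1}
  B3:   IN={b@B2, c@B1, e@B1, e@B3, f@B1}   OUT={b@B2, c@B1, e@B3, f@B1}
  B4:   IN={b@B2, c@B1, e@B3, f@B1}   OUT={b@B4, c@B4, e@B3, f@B4}
  B5:   IN={b@B4, c@B4, e@B3, f@B4}   OUT={a@B5, b@B4, c@B4, e@B5, f@B5}

Merge at B4: IN[B4] = OUT[B3] = {b@B2, c@B1, e@B3, f@B1}
Applying B4's transfer function to that IN value gives OUT[B4] (row B4 above).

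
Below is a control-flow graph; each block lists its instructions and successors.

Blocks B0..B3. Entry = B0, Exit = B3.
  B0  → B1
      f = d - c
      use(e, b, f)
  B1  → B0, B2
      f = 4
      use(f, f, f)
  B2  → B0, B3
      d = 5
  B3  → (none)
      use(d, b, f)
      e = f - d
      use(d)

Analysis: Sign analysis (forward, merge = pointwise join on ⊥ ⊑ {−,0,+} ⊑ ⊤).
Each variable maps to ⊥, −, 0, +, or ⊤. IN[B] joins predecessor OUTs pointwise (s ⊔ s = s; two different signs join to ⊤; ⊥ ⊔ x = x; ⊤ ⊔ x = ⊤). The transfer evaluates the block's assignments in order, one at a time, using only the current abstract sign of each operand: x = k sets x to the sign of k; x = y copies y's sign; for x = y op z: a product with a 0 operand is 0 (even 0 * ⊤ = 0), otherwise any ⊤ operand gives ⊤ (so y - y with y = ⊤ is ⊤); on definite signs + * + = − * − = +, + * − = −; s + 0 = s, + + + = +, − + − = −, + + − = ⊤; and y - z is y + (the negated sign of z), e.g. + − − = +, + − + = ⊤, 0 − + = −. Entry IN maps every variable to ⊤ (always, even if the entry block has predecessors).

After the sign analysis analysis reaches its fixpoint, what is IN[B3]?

Answer: {a: ⊤, b: ⊤, c: ⊤, d: +, e: ⊤, f: +}

Working:
Fixpoint table:
  B0:   IN=(all ⊤)   OUT=(all ⊤)
  B1:   IN=(all ⊤)   OUT={f:+; rest ⊤}
  B2:   IN={f:+; rest ⊤}   OUT={d:+, f:+; rest ⊤}
  B3:   IN={d:+, f:+; rest ⊤}   OUT={d:+, f:+; rest ⊤}

Merge at B3: IN[B3] = OUT[B2] = {a: ⊤, b: ⊤, c: ⊤, d: +, e: ⊤, f: +}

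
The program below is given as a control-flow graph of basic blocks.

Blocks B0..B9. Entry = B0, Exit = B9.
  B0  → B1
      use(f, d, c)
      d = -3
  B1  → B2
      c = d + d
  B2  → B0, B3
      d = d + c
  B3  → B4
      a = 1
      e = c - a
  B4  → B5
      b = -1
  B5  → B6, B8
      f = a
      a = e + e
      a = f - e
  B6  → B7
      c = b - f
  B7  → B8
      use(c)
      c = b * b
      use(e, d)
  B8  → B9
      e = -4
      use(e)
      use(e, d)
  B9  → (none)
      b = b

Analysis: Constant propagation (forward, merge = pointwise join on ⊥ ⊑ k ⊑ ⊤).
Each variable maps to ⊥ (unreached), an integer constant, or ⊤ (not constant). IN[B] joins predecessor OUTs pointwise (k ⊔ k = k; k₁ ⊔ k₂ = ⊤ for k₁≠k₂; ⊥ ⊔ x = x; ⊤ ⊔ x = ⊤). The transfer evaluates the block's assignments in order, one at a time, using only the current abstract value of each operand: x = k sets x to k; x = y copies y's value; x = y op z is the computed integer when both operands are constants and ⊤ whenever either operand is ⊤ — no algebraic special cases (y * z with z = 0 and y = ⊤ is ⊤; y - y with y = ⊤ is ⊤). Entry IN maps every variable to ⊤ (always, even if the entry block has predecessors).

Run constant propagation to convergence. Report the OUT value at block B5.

Answer: {a: 8, b: -1, c: -6, d: -9, e: -7, f: 1}

Trace:
Per-block solution:
  B0: | IN=(all ⊤) | OUT={d:-3; rest ⊤}
  B1: | IN={d:-3; rest ⊤} | OUT={c:-6, d:-3; rest ⊤}
  B2: | IN={c:-6, d:-3; rest ⊤} | OUT={c:-6, d:-9; rest ⊤}
  B3: | IN={c:-6, d:-9; rest ⊤} | OUT={a:1, c:-6, d:-9, e:-7; rest ⊤}
  B4: | IN={a:1, c:-6, d:-9, e:-7; rest ⊤} | OUT={a:1, b:-1, c:-6, d:-9, e:-7; rest ⊤}
  B5: | IN={a:1, b:-1, c:-6, d:-9, e:-7; rest ⊤} | OUT={a:8, b:-1, c:-6, d:-9, e:-7, f:1; rest ⊤}
  B6: | IN={a:8, b:-1, c:-6, d:-9, e:-7, f:1; rest ⊤} | OUT={a:8, b:-1, c:-2, d:-9, e:-7, f:1; rest ⊤}
  B7: | IN={a:8, b:-1, c:-2, d:-9, e:-7, f:1; rest ⊤} | OUT={a:8, b:-1, c:1, d:-9, e:-7, f:1; rest ⊤}
  B8: | IN={a:8, b:-1, d:-9, e:-7, f:1; rest ⊤} | OUT={a:8, b:-1, d:-9, e:-4, f:1; rest ⊤}
  B9: | IN={a:8, b:-1, d:-9, e:-4, f:1; rest ⊤} | OUT={a:8, b:-1, d:-9, e:-4, f:1; rest ⊤}

Merge at B5: IN[B5] = OUT[B4] = {a: 1, b: -1, c: -6, d: -9, e: -7, f: ⊤}
Applying B5's transfer function to that IN value gives OUT[B5] (row B5 above).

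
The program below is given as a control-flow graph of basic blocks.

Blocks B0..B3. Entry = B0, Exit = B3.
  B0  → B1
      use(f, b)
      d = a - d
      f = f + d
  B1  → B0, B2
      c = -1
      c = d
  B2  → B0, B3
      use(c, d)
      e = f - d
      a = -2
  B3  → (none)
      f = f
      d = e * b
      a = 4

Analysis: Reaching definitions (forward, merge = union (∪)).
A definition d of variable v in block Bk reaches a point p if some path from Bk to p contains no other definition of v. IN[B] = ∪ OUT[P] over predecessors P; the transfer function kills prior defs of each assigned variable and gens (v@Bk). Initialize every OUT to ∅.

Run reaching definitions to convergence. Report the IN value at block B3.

Answer: {a@B2, c@B1, d@B0, e@B2, f@B0}

Trace:
Fixpoint table:
  B0: | IN={a@B2, c@B1, d@B0, e@B2, f@B0} | OUT={a@B2, c@B1, d@B0, e@B2, f@B0}
  B1: | IN={a@B2, c@B1, d@B0, e@B2, f@B0} | OUT={a@B2, c@B1, d@B0, e@B2, f@B0}
  B2: | IN={a@B2, c@B1, d@B0, e@B2, f@B0} | OUT={a@B2, c@B1, d@B0, e@B2, f@B0}
  B3: | IN={a@B2, c@B1, d@B0, e@B2, f@B0} | OUT={a@B3, c@B1, d@B3, e@B2, f@B3}

Merge at B3: IN[B3] = OUT[B2] = {a@B2, c@B1, d@B0, e@B2, f@B0}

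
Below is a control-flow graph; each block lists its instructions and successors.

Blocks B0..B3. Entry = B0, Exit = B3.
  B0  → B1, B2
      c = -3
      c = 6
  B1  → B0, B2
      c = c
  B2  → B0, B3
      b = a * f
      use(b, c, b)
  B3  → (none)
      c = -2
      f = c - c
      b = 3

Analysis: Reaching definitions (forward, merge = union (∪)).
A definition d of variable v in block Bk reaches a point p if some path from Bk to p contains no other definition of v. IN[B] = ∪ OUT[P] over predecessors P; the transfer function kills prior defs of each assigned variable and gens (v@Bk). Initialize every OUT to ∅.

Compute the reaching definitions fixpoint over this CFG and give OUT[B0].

Answer: {b@B2, c@B0}

Derivation:
Per-block solution:
  B0: | IN={b@B2, c@B0, c@B1} | OUT={b@B2, c@B0}
  B1: | IN={b@B2, c@B0} | OUT={b@B2, c@B1}
  B2: | IN={b@B2, c@B0, c@B1} | OUT={b@B2, c@B0, c@B1}
  B3: | IN={b@B2, c@B0, c@B1} | OUT={b@B3, c@B3, f@B3}

Merge at B0 (entry node, so the boundary value {} is joined with the incoming edge(s)): IN[B0] = {} ⊔ OUT[B1] ⊔ OUT[B2] = {b@B2, c@B0, c@B1}
Applying B0's transfer function to that IN value gives OUT[B0] (row B0 above).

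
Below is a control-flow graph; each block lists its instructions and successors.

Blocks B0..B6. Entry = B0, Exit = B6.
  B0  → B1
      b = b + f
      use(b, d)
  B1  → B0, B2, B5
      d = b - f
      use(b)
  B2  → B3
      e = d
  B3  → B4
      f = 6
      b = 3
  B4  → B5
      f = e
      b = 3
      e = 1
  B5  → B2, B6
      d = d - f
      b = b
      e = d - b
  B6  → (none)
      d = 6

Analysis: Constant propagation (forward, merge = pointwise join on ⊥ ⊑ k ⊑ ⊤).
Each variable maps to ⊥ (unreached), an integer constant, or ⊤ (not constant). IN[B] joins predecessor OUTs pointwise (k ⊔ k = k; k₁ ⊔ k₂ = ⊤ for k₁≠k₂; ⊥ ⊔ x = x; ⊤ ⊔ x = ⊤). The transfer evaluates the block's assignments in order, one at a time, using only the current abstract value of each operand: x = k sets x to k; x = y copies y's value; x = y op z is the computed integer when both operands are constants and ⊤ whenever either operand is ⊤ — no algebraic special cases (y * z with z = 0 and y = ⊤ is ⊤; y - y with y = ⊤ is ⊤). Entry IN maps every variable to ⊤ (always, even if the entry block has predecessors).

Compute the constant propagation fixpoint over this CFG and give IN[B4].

Fixpoint table:
  B0:  IN=(all ⊤)  OUT=(all ⊤)
  B1:  IN=(all ⊤)  OUT=(all ⊤)
  B2:  IN=(all ⊤)  OUT=(all ⊤)
  B3:  IN=(all ⊤)  OUT={b:3, f:6; rest ⊤}
  B4:  IN={b:3, f:6; rest ⊤}  OUT={b:3, e:1; rest ⊤}
  B5:  IN=(all ⊤)  OUT=(all ⊤)
  B6:  IN=(all ⊤)  OUT={d:6; rest ⊤}

Merge at B4: IN[B4] = OUT[B3] = {a: ⊤, b: 3, c: ⊤, d: ⊤, e: ⊤, f: 6}

Answer: {a: ⊤, b: 3, c: ⊤, d: ⊤, e: ⊤, f: 6}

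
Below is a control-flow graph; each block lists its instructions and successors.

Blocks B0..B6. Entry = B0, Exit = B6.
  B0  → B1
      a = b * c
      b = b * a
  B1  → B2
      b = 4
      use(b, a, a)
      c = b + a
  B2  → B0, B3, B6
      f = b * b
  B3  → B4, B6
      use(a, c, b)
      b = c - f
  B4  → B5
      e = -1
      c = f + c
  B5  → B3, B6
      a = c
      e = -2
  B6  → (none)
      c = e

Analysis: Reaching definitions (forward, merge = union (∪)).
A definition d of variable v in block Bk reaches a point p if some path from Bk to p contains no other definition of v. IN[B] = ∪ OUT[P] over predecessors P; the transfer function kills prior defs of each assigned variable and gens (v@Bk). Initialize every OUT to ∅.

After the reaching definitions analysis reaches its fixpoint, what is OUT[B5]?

Answer: {a@B5, b@B3, c@B4, e@B5, f@B2}

Derivation:
Converged values:
  B0: | IN={a@B0, b@B1, c@B1, f@B2} | OUT={a@B0, b@B0, c@B1, f@B2}
  B1: | IN={a@B0, b@B0, c@B1, f@B2} | OUT={a@B0, b@B1, c@B1, f@B2}
  B2: | IN={a@B0, b@B1, c@B1, f@B2} | OUT={a@B0, b@B1, c@B1, f@B2}
  B3: | IN={a@B0, a@B5, b@B1, b@B3, c@B1, c@B4, e@B5, f@B2} | OUT={a@B0, a@B5, b@B3, c@B1, c@B4, e@B5, f@B2}
  B4: | IN={a@B0, a@B5, b@B3, c@B1, c@B4, e@B5, f@B2} | OUT={a@B0, a@B5, b@B3, c@B4, e@B4, f@B2}
  B5: | IN={a@B0, a@B5, b@B3, c@B4, e@B4, f@B2} | OUT={a@B5, b@B3, c@B4, e@B5, f@B2}
  B6: | IN={a@B0, a@B5, b@B1, b@B3, c@B1, c@B4, e@B5, f@B2} | OUT={a@B0, a@B5, b@B1, b@B3, c@B6, e@B5, f@B2}

Merge at B5: IN[B5] = OUT[B4] = {a@B0, a@B5, b@B3, c@B4, e@B4, f@B2}
Applying B5's transfer function to that IN value gives OUT[B5] (row B5 above).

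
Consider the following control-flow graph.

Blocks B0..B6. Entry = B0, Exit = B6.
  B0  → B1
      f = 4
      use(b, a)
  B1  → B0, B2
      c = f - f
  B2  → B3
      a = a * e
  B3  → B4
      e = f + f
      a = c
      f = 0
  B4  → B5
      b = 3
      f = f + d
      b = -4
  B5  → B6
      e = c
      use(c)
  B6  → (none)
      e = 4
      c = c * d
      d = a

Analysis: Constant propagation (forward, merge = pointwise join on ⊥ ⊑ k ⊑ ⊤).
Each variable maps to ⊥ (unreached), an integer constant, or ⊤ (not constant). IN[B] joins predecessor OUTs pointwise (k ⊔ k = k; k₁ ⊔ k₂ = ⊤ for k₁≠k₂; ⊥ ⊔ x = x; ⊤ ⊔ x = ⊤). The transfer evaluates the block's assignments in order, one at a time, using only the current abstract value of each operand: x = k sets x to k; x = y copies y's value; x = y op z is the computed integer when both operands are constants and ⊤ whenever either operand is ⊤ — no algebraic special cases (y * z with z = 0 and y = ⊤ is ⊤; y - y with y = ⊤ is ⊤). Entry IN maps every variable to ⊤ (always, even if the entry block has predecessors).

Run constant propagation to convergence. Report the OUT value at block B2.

Converged values:
  B0:  IN=(all ⊤)  OUT={f:4; rest ⊤}
  B1:  IN={f:4; rest ⊤}  OUT={c:0, f:4; rest ⊤}
  B2:  IN={c:0, f:4; rest ⊤}  OUT={c:0, f:4; rest ⊤}
  B3:  IN={c:0, f:4; rest ⊤}  OUT={a:0, c:0, e:8, f:0; rest ⊤}
  B4:  IN={a:0, c:0, e:8, f:0; rest ⊤}  OUT={a:0, b:-4, c:0, e:8; rest ⊤}
  B5:  IN={a:0, b:-4, c:0, e:8; rest ⊤}  OUT={a:0, b:-4, c:0, e:0; rest ⊤}
  B6:  IN={a:0, b:-4, c:0, e:0; rest ⊤}  OUT={a:0, b:-4, d:0, e:4; rest ⊤}

Merge at B2: IN[B2] = OUT[B1] = {a: ⊤, b: ⊤, c: 0, d: ⊤, e: ⊤, f: 4}
Applying B2's transfer function to that IN value gives OUT[B2] (row B2 above).

Answer: {a: ⊤, b: ⊤, c: 0, d: ⊤, e: ⊤, f: 4}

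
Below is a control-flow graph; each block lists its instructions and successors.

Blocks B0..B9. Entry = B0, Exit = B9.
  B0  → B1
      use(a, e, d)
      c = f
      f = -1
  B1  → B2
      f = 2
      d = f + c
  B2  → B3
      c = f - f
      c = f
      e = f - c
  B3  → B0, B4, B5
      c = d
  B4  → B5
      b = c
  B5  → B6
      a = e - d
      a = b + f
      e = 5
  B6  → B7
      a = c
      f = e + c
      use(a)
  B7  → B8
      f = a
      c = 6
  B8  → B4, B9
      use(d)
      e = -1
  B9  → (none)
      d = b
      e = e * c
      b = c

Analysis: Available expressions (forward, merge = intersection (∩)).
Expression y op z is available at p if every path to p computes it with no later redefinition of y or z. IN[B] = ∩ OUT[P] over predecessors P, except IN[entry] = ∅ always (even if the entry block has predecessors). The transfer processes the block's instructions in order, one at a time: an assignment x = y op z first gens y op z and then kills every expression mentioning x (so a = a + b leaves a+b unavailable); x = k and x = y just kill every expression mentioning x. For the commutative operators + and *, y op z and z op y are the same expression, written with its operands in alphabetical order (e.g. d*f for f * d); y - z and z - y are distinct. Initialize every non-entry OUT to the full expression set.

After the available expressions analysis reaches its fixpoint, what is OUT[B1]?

Answer: {c+f}

Working:
Per-block solution:
  B0: | IN={} | OUT={}
  B1: | IN={} | OUT={c+f}
  B2: | IN={c+f} | OUT={f-c, f-f}
  B3: | IN={f-c, f-f} | OUT={f-f}
  B4: | IN={} | OUT={}
  B5: | IN={} | OUT={b+f}
  B6: | IN={b+f} | OUT={c+e}
  B7: | IN={c+e} | OUT={}
  B8: | IN={} | OUT={}
  B9: | IN={} | OUT={}

Merge at B1: IN[B1] = OUT[B0] = {}
Applying B1's transfer function to that IN value gives OUT[B1] (row B1 above).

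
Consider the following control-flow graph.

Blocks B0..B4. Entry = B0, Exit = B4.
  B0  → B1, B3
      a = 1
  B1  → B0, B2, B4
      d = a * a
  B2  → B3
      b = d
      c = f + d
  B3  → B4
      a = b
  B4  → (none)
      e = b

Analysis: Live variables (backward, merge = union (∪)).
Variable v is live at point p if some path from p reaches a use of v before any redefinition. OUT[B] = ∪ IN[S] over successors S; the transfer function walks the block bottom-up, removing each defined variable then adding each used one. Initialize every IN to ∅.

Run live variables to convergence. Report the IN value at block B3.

Converged values:
  B0:   IN={b, f}   OUT={a, b, f}
  B1:   IN={a, b, f}   OUT={b, d, f}
  B2:   IN={d, f}   OUT={b}
  B3:   IN={b}   OUT={b}
  B4:   IN={b}   OUT={}

Merge at B3: OUT[B3] = IN[B4] = {b}
Applying B3's transfer function to that OUT value gives IN[B3] (row B3 above).

Answer: {b}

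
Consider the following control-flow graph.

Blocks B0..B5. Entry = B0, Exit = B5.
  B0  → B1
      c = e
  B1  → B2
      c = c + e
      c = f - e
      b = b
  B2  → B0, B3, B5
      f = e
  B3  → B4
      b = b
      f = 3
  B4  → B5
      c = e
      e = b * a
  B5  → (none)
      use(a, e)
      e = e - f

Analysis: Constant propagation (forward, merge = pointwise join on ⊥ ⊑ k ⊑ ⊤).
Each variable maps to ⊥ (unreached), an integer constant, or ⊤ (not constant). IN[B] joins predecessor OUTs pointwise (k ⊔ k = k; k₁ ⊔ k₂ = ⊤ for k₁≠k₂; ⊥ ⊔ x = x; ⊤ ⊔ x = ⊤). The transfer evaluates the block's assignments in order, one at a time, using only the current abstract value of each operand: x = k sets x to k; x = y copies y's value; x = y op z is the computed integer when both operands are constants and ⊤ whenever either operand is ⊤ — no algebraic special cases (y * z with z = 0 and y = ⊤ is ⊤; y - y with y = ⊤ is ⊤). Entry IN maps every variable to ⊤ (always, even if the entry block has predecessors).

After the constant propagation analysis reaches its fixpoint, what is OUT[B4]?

Per-block solution:
  B0: | IN=(all ⊤) | OUT=(all ⊤)
  B1: | IN=(all ⊤) | OUT=(all ⊤)
  B2: | IN=(all ⊤) | OUT=(all ⊤)
  B3: | IN=(all ⊤) | OUT={f:3; rest ⊤}
  B4: | IN={f:3; rest ⊤} | OUT={f:3; rest ⊤}
  B5: | IN=(all ⊤) | OUT=(all ⊤)

Merge at B4: IN[B4] = OUT[B3] = {a: ⊤, b: ⊤, c: ⊤, d: ⊤, e: ⊤, f: 3}
Applying B4's transfer function to that IN value gives OUT[B4] (row B4 above).

Answer: {a: ⊤, b: ⊤, c: ⊤, d: ⊤, e: ⊤, f: 3}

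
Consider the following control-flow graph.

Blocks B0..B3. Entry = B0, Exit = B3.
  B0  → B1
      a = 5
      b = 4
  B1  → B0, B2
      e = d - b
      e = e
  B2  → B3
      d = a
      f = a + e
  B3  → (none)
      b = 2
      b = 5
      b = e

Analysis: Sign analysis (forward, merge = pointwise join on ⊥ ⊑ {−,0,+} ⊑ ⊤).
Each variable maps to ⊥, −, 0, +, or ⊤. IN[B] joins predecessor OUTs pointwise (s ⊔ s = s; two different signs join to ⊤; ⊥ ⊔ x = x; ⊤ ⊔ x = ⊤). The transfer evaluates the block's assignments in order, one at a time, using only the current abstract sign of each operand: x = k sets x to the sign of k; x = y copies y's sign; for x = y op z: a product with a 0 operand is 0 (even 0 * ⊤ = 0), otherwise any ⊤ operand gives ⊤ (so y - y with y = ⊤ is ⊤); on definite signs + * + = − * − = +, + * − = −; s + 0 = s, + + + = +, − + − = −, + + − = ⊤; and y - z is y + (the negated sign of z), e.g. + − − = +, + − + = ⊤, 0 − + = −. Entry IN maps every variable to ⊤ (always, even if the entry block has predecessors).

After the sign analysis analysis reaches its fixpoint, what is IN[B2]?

Answer: {a: +, b: +, c: ⊤, d: ⊤, e: ⊤, f: ⊤}

Working:
Per-block solution:
  B0: | IN=(all ⊤) | OUT={a:+, b:+; rest ⊤}
  B1: | IN={a:+, b:+; rest ⊤} | OUT={a:+, b:+; rest ⊤}
  B2: | IN={a:+, b:+; rest ⊤} | OUT={a:+, b:+, d:+; rest ⊤}
  B3: | IN={a:+, b:+, d:+; rest ⊤} | OUT={a:+, d:+; rest ⊤}

Merge at B2: IN[B2] = OUT[B1] = {a: +, b: +, c: ⊤, d: ⊤, e: ⊤, f: ⊤}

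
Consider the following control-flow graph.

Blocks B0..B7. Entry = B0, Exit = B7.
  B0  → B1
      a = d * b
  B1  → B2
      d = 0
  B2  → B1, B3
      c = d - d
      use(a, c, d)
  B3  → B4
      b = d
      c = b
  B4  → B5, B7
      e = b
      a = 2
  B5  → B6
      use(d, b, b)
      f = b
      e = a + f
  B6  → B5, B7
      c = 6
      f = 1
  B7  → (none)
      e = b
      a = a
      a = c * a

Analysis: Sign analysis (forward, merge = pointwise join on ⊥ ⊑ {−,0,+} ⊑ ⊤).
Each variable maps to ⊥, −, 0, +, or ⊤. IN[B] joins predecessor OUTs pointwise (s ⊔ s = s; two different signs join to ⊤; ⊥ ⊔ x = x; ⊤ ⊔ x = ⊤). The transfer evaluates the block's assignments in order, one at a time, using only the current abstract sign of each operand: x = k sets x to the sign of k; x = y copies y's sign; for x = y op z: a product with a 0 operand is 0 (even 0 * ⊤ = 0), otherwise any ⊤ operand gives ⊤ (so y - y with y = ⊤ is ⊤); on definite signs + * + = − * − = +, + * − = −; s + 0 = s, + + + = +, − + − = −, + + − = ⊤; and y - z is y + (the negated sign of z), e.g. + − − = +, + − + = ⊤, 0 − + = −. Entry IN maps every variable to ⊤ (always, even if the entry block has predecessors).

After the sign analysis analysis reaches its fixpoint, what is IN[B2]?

Answer: {a: ⊤, b: ⊤, c: ⊤, d: 0, e: ⊤, f: ⊤}

Trace:
Converged values:
  B0:  IN=(all ⊤)  OUT=(all ⊤)
  B1:  IN=(all ⊤)  OUT={d:0; rest ⊤}
  B2:  IN={d:0; rest ⊤}  OUT={c:0, d:0; rest ⊤}
  B3:  IN={c:0, d:0; rest ⊤}  OUT={b:0, c:0, d:0; rest ⊤}
  B4:  IN={b:0, c:0, d:0; rest ⊤}  OUT={a:+, b:0, c:0, d:0, e:0; rest ⊤}
  B5:  IN={a:+, b:0, d:0; rest ⊤}  OUT={a:+, b:0, d:0, e:+, f:0; rest ⊤}
  B6:  IN={a:+, b:0, d:0, e:+, f:0; rest ⊤}  OUT={a:+, b:0, c:+, d:0, e:+, f:+; rest ⊤}
  B7:  IN={a:+, b:0, d:0; rest ⊤}  OUT={b:0, d:0, e:0; rest ⊤}

Merge at B2: IN[B2] = OUT[B1] = {a: ⊤, b: ⊤, c: ⊤, d: 0, e: ⊤, f: ⊤}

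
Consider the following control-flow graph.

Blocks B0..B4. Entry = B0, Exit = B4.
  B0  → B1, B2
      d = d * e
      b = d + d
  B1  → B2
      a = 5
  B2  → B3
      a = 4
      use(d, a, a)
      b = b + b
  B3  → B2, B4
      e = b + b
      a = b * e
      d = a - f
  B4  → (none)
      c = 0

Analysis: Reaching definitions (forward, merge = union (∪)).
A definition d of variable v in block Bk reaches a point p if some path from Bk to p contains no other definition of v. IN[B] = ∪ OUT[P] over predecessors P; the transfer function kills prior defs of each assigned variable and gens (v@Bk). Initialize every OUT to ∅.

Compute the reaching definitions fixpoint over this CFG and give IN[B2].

Per-block solution:
  B0:   IN={}   OUT={b@B0, d@B0}
  B1:   IN={b@B0, d@B0}   OUT={a@B1, b@B0, d@B0}
  B2:   IN={a@B1, a@B3, b@B0, b@B2, d@B0, d@B3, e@B3}   OUT={a@B2, b@B2, d@B0, d@B3, e@B3}
  B3:   IN={a@B2, b@B2, d@B0, d@B3, e@B3}   OUT={a@B3, b@B2, d@B3, e@B3}
  B4:   IN={a@B3, b@B2, d@B3, e@B3}   OUT={a@B3, b@B2, c@B4, d@B3, e@B3}

Merge at B2: IN[B2] = OUT[B0] ⊔ OUT[B1] ⊔ OUT[B3] = {a@B1, a@B3, b@B0, b@B2, d@B0, d@B3, e@B3}

Answer: {a@B1, a@B3, b@B0, b@B2, d@B0, d@B3, e@B3}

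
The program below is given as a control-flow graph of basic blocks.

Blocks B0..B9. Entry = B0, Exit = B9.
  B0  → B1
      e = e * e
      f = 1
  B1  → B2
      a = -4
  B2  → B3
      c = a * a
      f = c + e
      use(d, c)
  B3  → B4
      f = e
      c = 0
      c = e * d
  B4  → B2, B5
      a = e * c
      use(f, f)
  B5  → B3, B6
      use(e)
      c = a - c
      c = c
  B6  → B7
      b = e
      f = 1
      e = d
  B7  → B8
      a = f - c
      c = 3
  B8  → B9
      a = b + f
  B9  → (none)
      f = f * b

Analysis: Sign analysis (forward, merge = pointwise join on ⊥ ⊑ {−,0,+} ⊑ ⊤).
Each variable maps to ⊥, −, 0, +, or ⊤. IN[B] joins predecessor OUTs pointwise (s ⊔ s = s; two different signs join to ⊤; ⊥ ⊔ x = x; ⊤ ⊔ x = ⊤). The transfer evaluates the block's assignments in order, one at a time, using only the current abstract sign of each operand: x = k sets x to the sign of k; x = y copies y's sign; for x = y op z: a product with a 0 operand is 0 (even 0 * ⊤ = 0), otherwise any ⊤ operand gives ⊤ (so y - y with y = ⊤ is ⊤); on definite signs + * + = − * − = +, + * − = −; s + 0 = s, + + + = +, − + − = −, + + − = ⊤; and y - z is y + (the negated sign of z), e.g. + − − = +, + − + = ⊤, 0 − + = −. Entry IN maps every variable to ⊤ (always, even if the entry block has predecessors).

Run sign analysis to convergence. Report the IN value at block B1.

Fixpoint table:
  B0:   IN=(all ⊤)   OUT={f:+; rest ⊤}
  B1:   IN={f:+; rest ⊤}   OUT={a:-, f:+; rest ⊤}
  B2:   IN=(all ⊤)   OUT=(all ⊤)
  B3:   IN=(all ⊤)   OUT=(all ⊤)
  B4:   IN=(all ⊤)   OUT=(all ⊤)
  B5:   IN=(all ⊤)   OUT=(all ⊤)
  B6:   IN=(all ⊤)   OUT={f:+; rest ⊤}
  B7:   IN={f:+; rest ⊤}   OUT={c:+, f:+; rest ⊤}
  B8:   IN={c:+, f:+; rest ⊤}   OUT={c:+, f:+; rest ⊤}
  B9:   IN={c:+, f:+; rest ⊤}   OUT={c:+; rest ⊤}

Merge at B1: IN[B1] = OUT[B0] = {a: ⊤, b: ⊤, c: ⊤, d: ⊤, e: ⊤, f: +}

Answer: {a: ⊤, b: ⊤, c: ⊤, d: ⊤, e: ⊤, f: +}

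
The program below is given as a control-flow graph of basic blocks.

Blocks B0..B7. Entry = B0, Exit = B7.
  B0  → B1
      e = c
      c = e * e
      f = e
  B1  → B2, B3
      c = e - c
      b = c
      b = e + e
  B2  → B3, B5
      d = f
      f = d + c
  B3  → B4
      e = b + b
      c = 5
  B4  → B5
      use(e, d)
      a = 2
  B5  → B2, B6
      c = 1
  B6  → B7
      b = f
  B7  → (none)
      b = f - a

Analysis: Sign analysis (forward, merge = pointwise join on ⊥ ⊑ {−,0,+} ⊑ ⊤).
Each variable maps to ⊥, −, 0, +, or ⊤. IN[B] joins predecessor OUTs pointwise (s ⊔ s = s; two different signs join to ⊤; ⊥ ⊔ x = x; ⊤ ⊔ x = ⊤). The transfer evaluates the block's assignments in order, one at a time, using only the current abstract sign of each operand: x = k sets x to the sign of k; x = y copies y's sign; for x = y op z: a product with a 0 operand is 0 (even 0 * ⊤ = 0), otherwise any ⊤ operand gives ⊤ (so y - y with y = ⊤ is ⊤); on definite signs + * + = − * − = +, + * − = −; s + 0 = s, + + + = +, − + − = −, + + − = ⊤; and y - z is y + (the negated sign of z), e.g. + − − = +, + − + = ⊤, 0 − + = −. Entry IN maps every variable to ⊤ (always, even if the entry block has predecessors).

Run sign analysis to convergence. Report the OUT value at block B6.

Answer: {a: ⊤, b: ⊤, c: +, d: ⊤, e: ⊤, f: ⊤}

Trace:
Fixpoint table:
  B0:  IN=(all ⊤)  OUT=(all ⊤)
  B1:  IN=(all ⊤)  OUT=(all ⊤)
  B2:  IN=(all ⊤)  OUT=(all ⊤)
  B3:  IN=(all ⊤)  OUT={c:+; rest ⊤}
  B4:  IN={c:+; rest ⊤}  OUT={a:+, c:+; rest ⊤}
  B5:  IN=(all ⊤)  OUT={c:+; rest ⊤}
  B6:  IN={c:+; rest ⊤}  OUT={c:+; rest ⊤}
  B7:  IN={c:+; rest ⊤}  OUT={c:+; rest ⊤}

Merge at B6: IN[B6] = OUT[B5] = {a: ⊤, b: ⊤, c: +, d: ⊤, e: ⊤, f: ⊤}
Applying B6's transfer function to that IN value gives OUT[B6] (row B6 above).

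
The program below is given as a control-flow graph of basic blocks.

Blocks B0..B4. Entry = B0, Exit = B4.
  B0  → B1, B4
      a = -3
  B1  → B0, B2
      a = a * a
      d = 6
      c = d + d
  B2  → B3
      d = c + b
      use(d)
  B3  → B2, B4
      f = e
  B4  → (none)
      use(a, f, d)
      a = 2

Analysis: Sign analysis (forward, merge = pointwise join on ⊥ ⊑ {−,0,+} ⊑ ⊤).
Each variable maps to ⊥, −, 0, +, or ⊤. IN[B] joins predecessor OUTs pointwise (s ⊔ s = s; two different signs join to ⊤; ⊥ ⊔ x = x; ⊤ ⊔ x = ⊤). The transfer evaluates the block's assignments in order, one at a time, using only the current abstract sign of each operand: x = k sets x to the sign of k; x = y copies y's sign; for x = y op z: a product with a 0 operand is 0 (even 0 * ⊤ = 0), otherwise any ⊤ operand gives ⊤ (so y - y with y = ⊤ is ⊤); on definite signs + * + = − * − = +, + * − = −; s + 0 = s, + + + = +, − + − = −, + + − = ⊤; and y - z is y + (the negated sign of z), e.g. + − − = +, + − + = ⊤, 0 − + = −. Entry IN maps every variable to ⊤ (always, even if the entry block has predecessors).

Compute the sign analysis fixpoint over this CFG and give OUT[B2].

Answer: {a: +, b: ⊤, c: +, d: ⊤, e: ⊤, f: ⊤}

Working:
Per-block solution:
  B0: | IN=(all ⊤) | OUT={a:-; rest ⊤}
  B1: | IN={a:-; rest ⊤} | OUT={a:+, c:+, d:+; rest ⊤}
  B2: | IN={a:+, c:+; rest ⊤} | OUT={a:+, c:+; rest ⊤}
  B3: | IN={a:+, c:+; rest ⊤} | OUT={a:+, c:+; rest ⊤}
  B4: | IN=(all ⊤) | OUT={a:+; rest ⊤}

Merge at B2: IN[B2] = OUT[B1] ⊔ OUT[B3] = {a: +, b: ⊤, c: +, d: ⊤, e: ⊤, f: ⊤}
Applying B2's transfer function to that IN value gives OUT[B2] (row B2 above).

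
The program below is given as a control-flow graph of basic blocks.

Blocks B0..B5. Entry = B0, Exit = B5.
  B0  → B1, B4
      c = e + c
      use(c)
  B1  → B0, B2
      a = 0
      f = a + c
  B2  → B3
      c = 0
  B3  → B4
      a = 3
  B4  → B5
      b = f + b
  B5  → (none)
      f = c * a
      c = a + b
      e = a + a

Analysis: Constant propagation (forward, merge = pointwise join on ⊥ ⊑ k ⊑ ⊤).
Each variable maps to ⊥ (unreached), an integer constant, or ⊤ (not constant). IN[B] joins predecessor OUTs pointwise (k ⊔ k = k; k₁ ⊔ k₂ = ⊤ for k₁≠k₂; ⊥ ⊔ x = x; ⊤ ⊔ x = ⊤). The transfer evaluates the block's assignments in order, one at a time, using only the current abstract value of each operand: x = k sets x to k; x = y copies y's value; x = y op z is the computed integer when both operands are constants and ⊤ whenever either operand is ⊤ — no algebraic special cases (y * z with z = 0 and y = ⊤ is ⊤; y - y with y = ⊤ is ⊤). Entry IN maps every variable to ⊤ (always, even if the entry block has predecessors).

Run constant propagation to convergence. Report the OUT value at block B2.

Fixpoint table:
  B0:  IN=(all ⊤)  OUT=(all ⊤)
  B1:  IN=(all ⊤)  OUT={a:0; rest ⊤}
  B2:  IN={a:0; rest ⊤}  OUT={a:0, c:0; rest ⊤}
  B3:  IN={a:0, c:0; rest ⊤}  OUT={a:3, c:0; rest ⊤}
  B4:  IN=(all ⊤)  OUT=(all ⊤)
  B5:  IN=(all ⊤)  OUT=(all ⊤)

Merge at B2: IN[B2] = OUT[B1] = {a: 0, b: ⊤, c: ⊤, d: ⊤, e: ⊤, f: ⊤}
Applying B2's transfer function to that IN value gives OUT[B2] (row B2 above).

Answer: {a: 0, b: ⊤, c: 0, d: ⊤, e: ⊤, f: ⊤}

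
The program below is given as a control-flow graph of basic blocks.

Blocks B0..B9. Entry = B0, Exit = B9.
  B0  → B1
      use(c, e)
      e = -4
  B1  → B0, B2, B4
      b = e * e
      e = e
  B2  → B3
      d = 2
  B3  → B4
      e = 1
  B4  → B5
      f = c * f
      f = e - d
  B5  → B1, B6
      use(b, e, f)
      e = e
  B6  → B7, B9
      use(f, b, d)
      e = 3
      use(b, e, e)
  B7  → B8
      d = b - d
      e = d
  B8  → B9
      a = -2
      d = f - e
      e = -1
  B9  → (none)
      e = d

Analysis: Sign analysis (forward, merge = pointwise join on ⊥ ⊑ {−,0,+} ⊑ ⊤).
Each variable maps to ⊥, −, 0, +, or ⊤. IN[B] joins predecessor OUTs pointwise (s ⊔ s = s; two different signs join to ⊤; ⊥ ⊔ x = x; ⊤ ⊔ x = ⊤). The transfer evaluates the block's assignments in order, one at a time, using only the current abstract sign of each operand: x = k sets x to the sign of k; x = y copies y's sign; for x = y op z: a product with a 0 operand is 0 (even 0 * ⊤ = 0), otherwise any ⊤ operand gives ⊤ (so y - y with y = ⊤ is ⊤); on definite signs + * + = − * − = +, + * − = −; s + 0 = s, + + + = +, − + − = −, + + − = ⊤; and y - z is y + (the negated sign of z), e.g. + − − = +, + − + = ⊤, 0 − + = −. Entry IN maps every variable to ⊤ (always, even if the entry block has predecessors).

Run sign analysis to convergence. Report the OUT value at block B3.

Fixpoint table:
  B0:  IN=(all ⊤)  OUT={e:-; rest ⊤}
  B1:  IN=(all ⊤)  OUT=(all ⊤)
  B2:  IN=(all ⊤)  OUT={d:+; rest ⊤}
  B3:  IN={d:+; rest ⊤}  OUT={d:+, e:+; rest ⊤}
  B4:  IN=(all ⊤)  OUT=(all ⊤)
  B5:  IN=(all ⊤)  OUT=(all ⊤)
  B6:  IN=(all ⊤)  OUT={e:+; rest ⊤}
  B7:  IN={e:+; rest ⊤}  OUT=(all ⊤)
  B8:  IN=(all ⊤)  OUT={a:-, e:-; rest ⊤}
  B9:  IN=(all ⊤)  OUT=(all ⊤)

Merge at B3: IN[B3] = OUT[B2] = {a: ⊤, b: ⊤, c: ⊤, d: +, e: ⊤, f: ⊤}
Applying B3's transfer function to that IN value gives OUT[B3] (row B3 above).

Answer: {a: ⊤, b: ⊤, c: ⊤, d: +, e: +, f: ⊤}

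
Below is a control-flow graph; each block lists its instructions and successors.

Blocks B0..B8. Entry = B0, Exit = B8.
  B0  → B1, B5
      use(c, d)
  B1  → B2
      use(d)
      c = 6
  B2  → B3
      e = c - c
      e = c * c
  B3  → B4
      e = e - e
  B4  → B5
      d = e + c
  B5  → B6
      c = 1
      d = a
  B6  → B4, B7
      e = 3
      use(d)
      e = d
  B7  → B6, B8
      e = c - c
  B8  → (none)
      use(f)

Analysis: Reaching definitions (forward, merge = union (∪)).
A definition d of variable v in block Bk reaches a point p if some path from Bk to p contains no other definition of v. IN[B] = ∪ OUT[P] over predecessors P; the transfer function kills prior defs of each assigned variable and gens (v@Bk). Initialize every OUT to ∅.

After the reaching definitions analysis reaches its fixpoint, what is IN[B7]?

Fixpoint table:
  B0: | IN={} | OUT={}
  B1: | IN={} | OUT={c@B1}
  B2: | IN={c@B1} | OUT={c@B1, e@B2}
  B3: | IN={c@B1, e@B2} | OUT={c@B1, e@B3}
  B4: | IN={c@B1, c@B5, d@B5, e@B3, e@B6} | OUT={c@B1, c@B5, d@B4, e@B3, e@B6}
  B5: | IN={c@B1, c@B5, d@B4, e@B3, e@B6} | OUT={c@B5, d@B5, e@B3, e@B6}
  B6: | IN={c@B5, d@B5, e@B3, e@B6, e@B7} | OUT={c@B5, d@B5, e@B6}
  B7: | IN={c@B5, d@B5, e@B6} | OUT={c@B5, d@B5, e@B7}
  B8: | IN={c@B5, d@B5, e@B7} | OUT={c@B5, d@B5, e@B7}

Merge at B7: IN[B7] = OUT[B6] = {c@B5, d@B5, e@B6}

Answer: {c@B5, d@B5, e@B6}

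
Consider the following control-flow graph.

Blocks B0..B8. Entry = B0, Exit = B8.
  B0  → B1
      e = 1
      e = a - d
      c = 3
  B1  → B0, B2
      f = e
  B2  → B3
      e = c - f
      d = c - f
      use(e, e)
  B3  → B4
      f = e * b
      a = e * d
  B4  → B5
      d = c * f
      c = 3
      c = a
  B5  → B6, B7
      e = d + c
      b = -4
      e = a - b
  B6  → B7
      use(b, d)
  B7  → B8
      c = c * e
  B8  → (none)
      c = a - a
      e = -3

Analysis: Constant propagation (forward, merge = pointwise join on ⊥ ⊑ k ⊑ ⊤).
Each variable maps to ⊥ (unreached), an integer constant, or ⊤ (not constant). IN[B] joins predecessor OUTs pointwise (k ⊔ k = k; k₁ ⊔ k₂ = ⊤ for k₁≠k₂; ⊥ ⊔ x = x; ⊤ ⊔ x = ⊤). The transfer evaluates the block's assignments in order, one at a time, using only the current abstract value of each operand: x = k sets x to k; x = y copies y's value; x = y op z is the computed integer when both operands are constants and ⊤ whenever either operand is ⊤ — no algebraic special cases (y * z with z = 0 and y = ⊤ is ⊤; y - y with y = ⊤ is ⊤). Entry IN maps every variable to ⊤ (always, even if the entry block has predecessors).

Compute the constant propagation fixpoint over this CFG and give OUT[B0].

Answer: {a: ⊤, b: ⊤, c: 3, d: ⊤, e: ⊤, f: ⊤}

Derivation:
Fixpoint table:
  B0: | IN=(all ⊤) | OUT={c:3; rest ⊤}
  B1: | IN={c:3; rest ⊤} | OUT={c:3; rest ⊤}
  B2: | IN={c:3; rest ⊤} | OUT={c:3; rest ⊤}
  B3: | IN={c:3; rest ⊤} | OUT={c:3; rest ⊤}
  B4: | IN={c:3; rest ⊤} | OUT=(all ⊤)
  B5: | IN=(all ⊤) | OUT={b:-4; rest ⊤}
  B6: | IN={b:-4; rest ⊤} | OUT={b:-4; rest ⊤}
  B7: | IN={b:-4; rest ⊤} | OUT={b:-4; rest ⊤}
  B8: | IN={b:-4; rest ⊤} | OUT={b:-4, e:-3; rest ⊤}

Merge at B0 (entry node, so the boundary value (all ⊤) is joined with the incoming edge(s)): IN[B0] = (all ⊤) ⊔ OUT[B1] = {a: ⊤, b: ⊤, c: ⊤, d: ⊤, e: ⊤, f: ⊤}
Applying B0's transfer function to that IN value gives OUT[B0] (row B0 above).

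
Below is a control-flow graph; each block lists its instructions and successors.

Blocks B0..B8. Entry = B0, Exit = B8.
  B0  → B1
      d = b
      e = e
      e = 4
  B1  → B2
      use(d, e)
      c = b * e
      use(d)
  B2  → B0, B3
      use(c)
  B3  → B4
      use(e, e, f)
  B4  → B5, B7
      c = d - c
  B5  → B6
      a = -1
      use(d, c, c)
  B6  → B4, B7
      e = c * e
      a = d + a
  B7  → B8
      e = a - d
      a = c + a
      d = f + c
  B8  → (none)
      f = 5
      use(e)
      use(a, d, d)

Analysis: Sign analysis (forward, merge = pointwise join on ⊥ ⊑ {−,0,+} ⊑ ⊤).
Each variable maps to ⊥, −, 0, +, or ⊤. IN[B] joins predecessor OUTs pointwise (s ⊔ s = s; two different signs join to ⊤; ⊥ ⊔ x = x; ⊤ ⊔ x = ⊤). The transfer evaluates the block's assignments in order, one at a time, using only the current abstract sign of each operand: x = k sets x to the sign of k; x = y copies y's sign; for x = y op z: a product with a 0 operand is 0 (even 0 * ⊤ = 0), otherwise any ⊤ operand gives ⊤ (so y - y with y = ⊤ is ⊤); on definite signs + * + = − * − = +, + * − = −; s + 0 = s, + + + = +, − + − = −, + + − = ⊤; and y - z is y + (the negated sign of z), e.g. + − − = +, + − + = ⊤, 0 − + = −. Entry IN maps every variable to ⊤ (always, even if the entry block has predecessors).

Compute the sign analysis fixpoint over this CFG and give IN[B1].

Answer: {a: ⊤, b: ⊤, c: ⊤, d: ⊤, e: +, f: ⊤}

Working:
Fixpoint table:
  B0:   IN=(all ⊤)   OUT={e:+; rest ⊤}
  B1:   IN={e:+; rest ⊤}   OUT={e:+; rest ⊤}
  B2:   IN={e:+; rest ⊤}   OUT={e:+; rest ⊤}
  B3:   IN={e:+; rest ⊤}   OUT={e:+; rest ⊤}
  B4:   IN=(all ⊤)   OUT=(all ⊤)
  B5:   IN=(all ⊤)   OUT={a:-; rest ⊤}
  B6:   IN={a:-; rest ⊤}   OUT=(all ⊤)
  B7:   IN=(all ⊤)   OUT=(all ⊤)
  B8:   IN=(all ⊤)   OUT={f:+; rest ⊤}

Merge at B1: IN[B1] = OUT[B0] = {a: ⊤, b: ⊤, c: ⊤, d: ⊤, e: +, f: ⊤}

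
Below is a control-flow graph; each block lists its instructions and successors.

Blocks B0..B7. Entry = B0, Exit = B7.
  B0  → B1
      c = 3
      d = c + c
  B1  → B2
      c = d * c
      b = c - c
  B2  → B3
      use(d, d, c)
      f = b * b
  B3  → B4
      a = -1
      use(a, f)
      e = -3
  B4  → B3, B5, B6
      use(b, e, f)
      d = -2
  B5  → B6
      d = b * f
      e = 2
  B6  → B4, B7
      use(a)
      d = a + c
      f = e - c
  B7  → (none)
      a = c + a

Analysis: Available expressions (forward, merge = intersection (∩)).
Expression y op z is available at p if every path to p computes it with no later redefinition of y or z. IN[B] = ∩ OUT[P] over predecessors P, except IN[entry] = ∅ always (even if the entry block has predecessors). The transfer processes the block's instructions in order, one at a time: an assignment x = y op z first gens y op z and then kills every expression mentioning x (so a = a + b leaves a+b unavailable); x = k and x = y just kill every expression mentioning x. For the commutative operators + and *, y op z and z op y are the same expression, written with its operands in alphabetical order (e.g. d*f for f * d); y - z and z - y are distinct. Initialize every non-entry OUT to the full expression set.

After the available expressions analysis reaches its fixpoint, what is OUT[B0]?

Answer: {c+c}

Working:
Converged values:
  B0:  IN={}  OUT={c+c}
  B1:  IN={c+c}  OUT={c-c}
  B2:  IN={c-c}  OUT={b*b, c-c}
  B3:  IN={b*b, c-c}  OUT={b*b, c-c}
  B4:  IN={b*b, c-c}  OUT={b*b, c-c}
  B5:  IN={b*b, c-c}  OUT={b*b, b*f, c-c}
  B6:  IN={b*b, c-c}  OUT={a+c, b*b, c-c, e-c}
  B7:  IN={a+c, b*b, c-c, e-c}  OUT={b*b, c-c, e-c}

B0 is the boundary node: IN[B0] = {}
Applying B0's transfer function to that IN value gives OUT[B0] (row B0 above).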